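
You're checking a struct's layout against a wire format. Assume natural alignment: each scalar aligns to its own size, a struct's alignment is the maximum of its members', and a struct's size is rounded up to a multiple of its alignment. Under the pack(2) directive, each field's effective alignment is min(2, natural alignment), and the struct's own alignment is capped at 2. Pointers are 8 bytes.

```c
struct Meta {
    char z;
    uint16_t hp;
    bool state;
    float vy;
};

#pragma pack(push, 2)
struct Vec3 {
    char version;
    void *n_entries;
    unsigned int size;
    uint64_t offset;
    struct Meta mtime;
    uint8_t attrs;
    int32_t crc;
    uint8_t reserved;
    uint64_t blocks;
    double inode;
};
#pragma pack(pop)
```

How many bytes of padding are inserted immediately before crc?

Meta: 0..1  z  (1B, 1-aligned); 1..2  -- padding (1B); 2..4  hp  (2B, 2-aligned); 4..5  state  (1B, 1-aligned); 5..8  -- padding (3B); 8..12  vy  (4B, 4-aligned); sizeof = 12, alignof = 4
0..1  version  (1B, 1-aligned)
1..2  -- padding (1B)
2..10  n_entries  (8B, 2-aligned)
10..14  size  (4B, 2-aligned)
14..22  offset  (8B, 2-aligned)
22..34  mtime  (12B, 2-aligned)
34..35  attrs  (1B, 1-aligned)
35..36  -- padding (1B)
36..40  crc  (4B, 2-aligned)

1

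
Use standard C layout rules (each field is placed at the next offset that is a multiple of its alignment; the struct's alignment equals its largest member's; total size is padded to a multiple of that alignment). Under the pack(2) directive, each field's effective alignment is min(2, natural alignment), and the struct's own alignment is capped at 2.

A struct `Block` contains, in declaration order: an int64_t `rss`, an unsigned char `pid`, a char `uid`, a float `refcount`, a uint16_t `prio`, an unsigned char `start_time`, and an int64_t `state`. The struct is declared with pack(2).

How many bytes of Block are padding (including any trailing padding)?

1

@0: rss [8B, align 2] → 8
@8: pid [1B, align 1] → 9
@9: uid [1B, align 1] → 10
@10: refcount [4B, align 2] → 14
@14: prio [2B, align 2] → 16
@16: start_time [1B, align 1] → 17
+1 pad (align 2)
@18: state [8B, align 2] → 26
size 26, align 2
data bytes 25, size 26 → padding 1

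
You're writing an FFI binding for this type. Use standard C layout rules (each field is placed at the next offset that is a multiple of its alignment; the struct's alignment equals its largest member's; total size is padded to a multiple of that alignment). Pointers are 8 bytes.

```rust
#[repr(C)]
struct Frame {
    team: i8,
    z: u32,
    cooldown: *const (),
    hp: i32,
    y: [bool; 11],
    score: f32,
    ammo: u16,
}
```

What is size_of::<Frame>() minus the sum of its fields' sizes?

team at 0 (size 1, align 1) → ends 1
pad 3 to align 4 for z
z at 4 (size 4, align 4) → ends 8
cooldown at 8 (size 8, align 8) → ends 16
hp at 16 (size 4, align 4) → ends 20
y at 20 (size 11, align 1) → ends 31
pad 1 to align 4 for score
score at 32 (size 4, align 4) → ends 36
ammo at 36 (size 2, align 2) → ends 38
tail pad 2 to reach multiple of 8
total 40 bytes, alignment 8
data bytes 34, size 40 → padding 6

6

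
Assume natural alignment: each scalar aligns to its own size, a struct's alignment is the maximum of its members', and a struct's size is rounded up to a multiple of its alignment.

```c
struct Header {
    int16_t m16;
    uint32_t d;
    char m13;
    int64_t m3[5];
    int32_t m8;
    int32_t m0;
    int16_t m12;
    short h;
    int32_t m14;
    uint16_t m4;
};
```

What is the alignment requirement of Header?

member alignments: m16=2, d=4, m13=1, m3=8, m8=4, m0=4, m12=2, h=2, m14=4, m4=2
max = 8

8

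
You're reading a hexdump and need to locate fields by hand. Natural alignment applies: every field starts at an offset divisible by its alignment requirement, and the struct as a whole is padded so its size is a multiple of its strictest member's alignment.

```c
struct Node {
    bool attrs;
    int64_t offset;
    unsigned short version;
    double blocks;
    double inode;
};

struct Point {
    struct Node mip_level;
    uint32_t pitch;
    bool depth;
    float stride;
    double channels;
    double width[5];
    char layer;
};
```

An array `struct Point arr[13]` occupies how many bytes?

Node: @0: attrs [1B, align 1] → 1; +7 pad (align 8); @8: offset [8B, align 8] → 16; @16: version [2B, align 2] → 18; +6 pad (align 8); @24: blocks [8B, align 8] → 32; @32: inode [8B, align 8] → 40; size 40, align 8
@0: mip_level [40B, align 8] → 40
@40: pitch [4B, align 4] → 44
@44: depth [1B, align 1] → 45
+3 pad (align 4)
@48: stride [4B, align 4] → 52
+4 pad (align 8)
@56: channels [8B, align 8] → 64
@64: width [40B, align 8] → 104
@104: layer [1B, align 1] → 105
+7 tail pad (align 8)
size 112, align 8
array of 13: 13 × 112 = 1456

1456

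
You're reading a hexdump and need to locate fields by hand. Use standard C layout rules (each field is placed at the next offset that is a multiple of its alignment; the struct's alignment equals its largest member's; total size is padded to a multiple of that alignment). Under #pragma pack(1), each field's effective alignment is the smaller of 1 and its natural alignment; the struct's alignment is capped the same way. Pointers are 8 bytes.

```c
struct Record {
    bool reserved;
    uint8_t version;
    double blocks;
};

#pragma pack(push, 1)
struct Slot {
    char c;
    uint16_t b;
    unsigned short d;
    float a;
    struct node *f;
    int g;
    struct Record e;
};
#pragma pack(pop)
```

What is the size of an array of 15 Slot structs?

555

Record: 0..1  reserved  (1B, 1-aligned); 1..2  version  (1B, 1-aligned); 2..8  -- padding (6B); 8..16  blocks  (8B, 8-aligned); sizeof = 16, alignof = 8
0..1  c  (1B, 1-aligned)
1..3  b  (2B, 1-aligned)
3..5  d  (2B, 1-aligned)
5..9  a  (4B, 1-aligned)
9..17  f  (8B, 1-aligned)
17..21  g  (4B, 1-aligned)
21..37  e  (16B, 1-aligned)
sizeof = 37, alignof = 1
array of 15: 15 × 37 = 555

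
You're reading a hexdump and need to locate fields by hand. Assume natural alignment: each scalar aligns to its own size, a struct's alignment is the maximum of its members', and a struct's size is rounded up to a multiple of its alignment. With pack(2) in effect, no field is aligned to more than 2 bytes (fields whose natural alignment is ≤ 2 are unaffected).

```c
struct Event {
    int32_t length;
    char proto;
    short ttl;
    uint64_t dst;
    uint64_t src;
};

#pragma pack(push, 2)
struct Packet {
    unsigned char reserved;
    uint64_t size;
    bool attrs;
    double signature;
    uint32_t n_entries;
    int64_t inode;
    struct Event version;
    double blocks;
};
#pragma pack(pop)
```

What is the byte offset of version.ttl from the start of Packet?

38

Event: 0..4  length  (4B, 4-aligned); 4..5  proto  (1B, 1-aligned); 5..6  -- padding (1B); 6..8  ttl  (2B, 2-aligned); 8..16  dst  (8B, 8-aligned); 16..24  src  (8B, 8-aligned); sizeof = 24, alignof = 8
0..1  reserved  (1B, 1-aligned)
1..2  -- padding (1B)
2..10  size  (8B, 2-aligned)
10..11  attrs  (1B, 1-aligned)
11..12  -- padding (1B)
12..20  signature  (8B, 2-aligned)
20..24  n_entries  (4B, 2-aligned)
24..32  inode  (8B, 2-aligned)
32..56  version  (24B, 2-aligned)
within Event: ttl at 6
32 + 6 = 38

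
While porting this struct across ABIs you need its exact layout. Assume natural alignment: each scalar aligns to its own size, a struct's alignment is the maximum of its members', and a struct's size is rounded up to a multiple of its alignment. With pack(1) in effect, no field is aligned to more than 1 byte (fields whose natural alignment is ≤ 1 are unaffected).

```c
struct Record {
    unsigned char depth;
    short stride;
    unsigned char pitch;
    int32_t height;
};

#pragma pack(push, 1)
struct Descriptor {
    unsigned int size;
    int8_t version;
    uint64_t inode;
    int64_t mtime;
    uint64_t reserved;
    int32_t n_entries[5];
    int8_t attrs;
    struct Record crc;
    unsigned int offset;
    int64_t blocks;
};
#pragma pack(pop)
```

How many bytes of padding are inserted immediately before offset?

0

Record: depth at 0 (size 1, align 1) → ends 1; pad 1 to align 2 for stride; stride at 2 (size 2, align 2) → ends 4; pitch at 4 (size 1, align 1) → ends 5; pad 3 to align 4 for height; height at 8 (size 4, align 4) → ends 12; total 12 bytes, alignment 4
size at 0 (size 4, align 1) → ends 4
version at 4 (size 1, align 1) → ends 5
inode at 5 (size 8, align 1) → ends 13
mtime at 13 (size 8, align 1) → ends 21
reserved at 21 (size 8, align 1) → ends 29
n_entries at 29 (size 20, align 1) → ends 49
attrs at 49 (size 1, align 1) → ends 50
crc at 50 (size 12, align 1) → ends 62
offset at 62 (size 4, align 1) → ends 66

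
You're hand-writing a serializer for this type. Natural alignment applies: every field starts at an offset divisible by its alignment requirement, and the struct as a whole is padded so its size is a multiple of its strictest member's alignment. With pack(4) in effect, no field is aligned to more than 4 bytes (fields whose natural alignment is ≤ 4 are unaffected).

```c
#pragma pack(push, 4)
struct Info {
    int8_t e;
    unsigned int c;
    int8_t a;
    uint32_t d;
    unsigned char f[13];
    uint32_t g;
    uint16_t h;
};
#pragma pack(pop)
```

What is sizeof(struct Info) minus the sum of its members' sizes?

@0: e [1B, align 1] → 1
+3 pad (align 4)
@4: c [4B, align 4] → 8
@8: a [1B, align 1] → 9
+3 pad (align 4)
@12: d [4B, align 4] → 16
@16: f [13B, align 1] → 29
+3 pad (align 4)
@32: g [4B, align 4] → 36
@36: h [2B, align 2] → 38
+2 tail pad (align 4)
size 40, align 4
data bytes 29, size 40 → padding 11

11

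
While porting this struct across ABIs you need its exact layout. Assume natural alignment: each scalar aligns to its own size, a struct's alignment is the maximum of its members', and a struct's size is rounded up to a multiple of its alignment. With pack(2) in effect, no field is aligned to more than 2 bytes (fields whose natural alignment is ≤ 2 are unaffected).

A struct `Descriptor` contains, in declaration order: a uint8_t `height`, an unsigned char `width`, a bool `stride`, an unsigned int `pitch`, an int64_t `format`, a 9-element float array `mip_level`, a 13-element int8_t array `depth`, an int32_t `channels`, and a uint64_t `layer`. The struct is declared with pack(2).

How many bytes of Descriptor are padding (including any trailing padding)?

2

0..1  height  (1B, 1-aligned)
1..2  width  (1B, 1-aligned)
2..3  stride  (1B, 1-aligned)
3..4  -- padding (1B)
4..8  pitch  (4B, 2-aligned)
8..16  format  (8B, 2-aligned)
16..52  mip_level  (36B, 2-aligned)
52..65  depth  (13B, 1-aligned)
65..66  -- padding (1B)
66..70  channels  (4B, 2-aligned)
70..78  layer  (8B, 2-aligned)
sizeof = 78, alignof = 2
data bytes 76, size 78 → padding 2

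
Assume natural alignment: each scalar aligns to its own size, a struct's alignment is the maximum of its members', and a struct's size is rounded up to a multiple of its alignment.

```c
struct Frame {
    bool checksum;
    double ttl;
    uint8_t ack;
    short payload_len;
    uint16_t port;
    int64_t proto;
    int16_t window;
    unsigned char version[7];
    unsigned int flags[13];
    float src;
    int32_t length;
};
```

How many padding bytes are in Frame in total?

checksum at 0 (size 1, align 1) → ends 1
pad 7 to align 8 for ttl
ttl at 8 (size 8, align 8) → ends 16
ack at 16 (size 1, align 1) → ends 17
pad 1 to align 2 for payload_len
payload_len at 18 (size 2, align 2) → ends 20
port at 20 (size 2, align 2) → ends 22
pad 2 to align 8 for proto
proto at 24 (size 8, align 8) → ends 32
window at 32 (size 2, align 2) → ends 34
version at 34 (size 7, align 1) → ends 41
pad 3 to align 4 for flags
flags at 44 (size 52, align 4) → ends 96
src at 96 (size 4, align 4) → ends 100
length at 100 (size 4, align 4) → ends 104
total 104 bytes, alignment 8
data bytes 91, size 104 → padding 13

13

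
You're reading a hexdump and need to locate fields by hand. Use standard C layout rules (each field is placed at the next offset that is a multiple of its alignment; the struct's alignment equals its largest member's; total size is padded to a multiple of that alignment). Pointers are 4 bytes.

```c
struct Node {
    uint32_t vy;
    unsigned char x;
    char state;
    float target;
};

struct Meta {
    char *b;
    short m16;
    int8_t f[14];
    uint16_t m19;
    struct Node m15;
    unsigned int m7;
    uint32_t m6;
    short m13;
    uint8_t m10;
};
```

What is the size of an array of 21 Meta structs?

Node: vy at 0 (size 4, align 4) → ends 4; x at 4 (size 1, align 1) → ends 5; state at 5 (size 1, align 1) → ends 6; pad 2 to align 4 for target; target at 8 (size 4, align 4) → ends 12; total 12 bytes, alignment 4
b at 0 (size 4, align 4) → ends 4
m16 at 4 (size 2, align 2) → ends 6
f at 6 (size 14, align 1) → ends 20
m19 at 20 (size 2, align 2) → ends 22
pad 2 to align 4 for m15
m15 at 24 (size 12, align 4) → ends 36
m7 at 36 (size 4, align 4) → ends 40
m6 at 40 (size 4, align 4) → ends 44
m13 at 44 (size 2, align 2) → ends 46
m10 at 46 (size 1, align 1) → ends 47
tail pad 1 to reach multiple of 4
total 48 bytes, alignment 4
array of 21: 21 × 48 = 1008

1008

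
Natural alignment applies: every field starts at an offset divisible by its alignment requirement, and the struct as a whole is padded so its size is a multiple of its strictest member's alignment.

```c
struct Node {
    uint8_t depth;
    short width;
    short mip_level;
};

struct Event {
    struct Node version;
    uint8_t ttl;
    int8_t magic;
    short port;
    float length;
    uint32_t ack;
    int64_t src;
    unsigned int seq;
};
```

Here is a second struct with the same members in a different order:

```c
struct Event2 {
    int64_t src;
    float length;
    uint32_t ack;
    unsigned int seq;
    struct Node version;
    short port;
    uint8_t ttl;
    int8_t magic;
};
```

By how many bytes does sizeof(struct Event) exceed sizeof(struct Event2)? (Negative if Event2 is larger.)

8

Node: 0..1  depth  (1B, 1-aligned); 1..2  -- padding (1B); 2..4  width  (2B, 2-aligned); 4..6  mip_level  (2B, 2-aligned); sizeof = 6, alignof = 2
0..6  version  (6B, 2-aligned)
6..7  ttl  (1B, 1-aligned)
7..8  magic  (1B, 1-aligned)
8..10  port  (2B, 2-aligned)
10..12  -- padding (2B)
12..16  length  (4B, 4-aligned)
16..20  ack  (4B, 4-aligned)
20..24  -- padding (4B)
24..32  src  (8B, 8-aligned)
32..36  seq  (4B, 4-aligned)
36..40  -- tail padding (4B)
sizeof = 40, alignof = 8
— Event2 —
0..8  src  (8B, 8-aligned)
8..12  length  (4B, 4-aligned)
12..16  ack  (4B, 4-aligned)
16..20  seq  (4B, 4-aligned)
20..26  version  (6B, 2-aligned)
26..28  port  (2B, 2-aligned)
28..29  ttl  (1B, 1-aligned)
29..30  magic  (1B, 1-aligned)
30..32  -- tail padding (2B)
sizeof = 32, alignof = 8
40 − 32 = 8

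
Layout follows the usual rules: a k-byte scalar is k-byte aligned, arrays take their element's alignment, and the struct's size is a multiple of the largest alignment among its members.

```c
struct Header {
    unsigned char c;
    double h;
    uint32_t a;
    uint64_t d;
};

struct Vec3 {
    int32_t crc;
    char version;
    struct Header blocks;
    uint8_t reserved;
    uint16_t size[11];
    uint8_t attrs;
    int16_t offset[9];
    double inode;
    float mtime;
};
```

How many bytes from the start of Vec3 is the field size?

Header: c at 0 (size 1, align 1) → ends 1; pad 7 to align 8 for h; h at 8 (size 8, align 8) → ends 16; a at 16 (size 4, align 4) → ends 20; pad 4 to align 8 for d; d at 24 (size 8, align 8) → ends 32; total 32 bytes, alignment 8
crc at 0 (size 4, align 4) → ends 4
version at 4 (size 1, align 1) → ends 5
pad 3 to align 8 for blocks
blocks at 8 (size 32, align 8) → ends 40
reserved at 40 (size 1, align 1) → ends 41
pad 1 to align 2 for size
size at 42 (size 22, align 2) → ends 64

42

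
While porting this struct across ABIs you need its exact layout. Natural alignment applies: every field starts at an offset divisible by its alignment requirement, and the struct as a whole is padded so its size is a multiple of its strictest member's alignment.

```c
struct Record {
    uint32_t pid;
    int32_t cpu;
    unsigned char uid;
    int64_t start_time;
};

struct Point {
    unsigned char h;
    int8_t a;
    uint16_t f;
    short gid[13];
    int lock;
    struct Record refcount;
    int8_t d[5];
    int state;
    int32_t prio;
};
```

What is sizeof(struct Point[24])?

Record: 0..4  pid  (4B, 4-aligned); 4..8  cpu  (4B, 4-aligned); 8..9  uid  (1B, 1-aligned); 9..16  -- padding (7B); 16..24  start_time  (8B, 8-aligned); sizeof = 24, alignof = 8
0..1  h  (1B, 1-aligned)
1..2  a  (1B, 1-aligned)
2..4  f  (2B, 2-aligned)
4..30  gid  (26B, 2-aligned)
30..32  -- padding (2B)
32..36  lock  (4B, 4-aligned)
36..40  -- padding (4B)
40..64  refcount  (24B, 8-aligned)
64..69  d  (5B, 1-aligned)
69..72  -- padding (3B)
72..76  state  (4B, 4-aligned)
76..80  prio  (4B, 4-aligned)
sizeof = 80, alignof = 8
array of 24: 24 × 80 = 1920

1920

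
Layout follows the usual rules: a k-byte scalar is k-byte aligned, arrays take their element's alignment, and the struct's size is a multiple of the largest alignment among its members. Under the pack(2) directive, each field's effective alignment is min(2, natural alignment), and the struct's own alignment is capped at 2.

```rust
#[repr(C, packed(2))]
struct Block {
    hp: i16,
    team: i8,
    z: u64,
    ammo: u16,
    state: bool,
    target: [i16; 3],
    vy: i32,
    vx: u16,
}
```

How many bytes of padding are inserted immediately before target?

1

hp at 0 (size 2, align 2) → ends 2
team at 2 (size 1, align 1) → ends 3
pad 1 to align 2 for z
z at 4 (size 8, align 2) → ends 12
ammo at 12 (size 2, align 2) → ends 14
state at 14 (size 1, align 1) → ends 15
pad 1 to align 2 for target
target at 16 (size 6, align 2) → ends 22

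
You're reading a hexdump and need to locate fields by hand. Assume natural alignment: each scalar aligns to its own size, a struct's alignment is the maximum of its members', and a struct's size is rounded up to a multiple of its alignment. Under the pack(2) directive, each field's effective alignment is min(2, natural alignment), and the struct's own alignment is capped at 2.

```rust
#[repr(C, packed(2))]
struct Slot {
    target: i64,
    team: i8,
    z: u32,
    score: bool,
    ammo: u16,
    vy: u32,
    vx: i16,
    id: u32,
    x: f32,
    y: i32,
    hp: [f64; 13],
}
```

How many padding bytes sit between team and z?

0..8  target  (8B, 2-aligned)
8..9  team  (1B, 1-aligned)
9..10  -- padding (1B)
10..14  z  (4B, 2-aligned)

1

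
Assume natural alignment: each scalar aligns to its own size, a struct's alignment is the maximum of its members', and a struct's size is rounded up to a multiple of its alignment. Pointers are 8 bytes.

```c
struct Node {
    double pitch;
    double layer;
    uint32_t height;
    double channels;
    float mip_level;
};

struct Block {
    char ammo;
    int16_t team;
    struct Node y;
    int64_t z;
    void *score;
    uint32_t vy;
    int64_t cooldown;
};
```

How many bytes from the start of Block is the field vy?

64

Node: @0: pitch [8B, align 8] → 8; @8: layer [8B, align 8] → 16; @16: height [4B, align 4] → 20; +4 pad (align 8); @24: channels [8B, align 8] → 32; @32: mip_level [4B, align 4] → 36; +4 tail pad (align 8); size 40, align 8
@0: ammo [1B, align 1] → 1
+1 pad (align 2)
@2: team [2B, align 2] → 4
+4 pad (align 8)
@8: y [40B, align 8] → 48
@48: z [8B, align 8] → 56
@56: score [8B, align 8] → 64
@64: vy [4B, align 4] → 68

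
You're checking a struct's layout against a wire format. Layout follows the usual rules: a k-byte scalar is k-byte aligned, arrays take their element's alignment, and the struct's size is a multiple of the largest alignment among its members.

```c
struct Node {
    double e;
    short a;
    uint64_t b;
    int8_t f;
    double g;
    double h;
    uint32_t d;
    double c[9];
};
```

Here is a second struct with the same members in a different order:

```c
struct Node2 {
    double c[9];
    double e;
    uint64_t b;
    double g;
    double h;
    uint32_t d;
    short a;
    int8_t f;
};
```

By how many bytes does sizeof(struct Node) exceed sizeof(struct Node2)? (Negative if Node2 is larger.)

16

@0: e [8B, align 8] → 8
@8: a [2B, align 2] → 10
+6 pad (align 8)
@16: b [8B, align 8] → 24
@24: f [1B, align 1] → 25
+7 pad (align 8)
@32: g [8B, align 8] → 40
@40: h [8B, align 8] → 48
@48: d [4B, align 4] → 52
+4 pad (align 8)
@56: c [72B, align 8] → 128
size 128, align 8
— Node2 —
@0: c [72B, align 8] → 72
@72: e [8B, align 8] → 80
@80: b [8B, align 8] → 88
@88: g [8B, align 8] → 96
@96: h [8B, align 8] → 104
@104: d [4B, align 4] → 108
@108: a [2B, align 2] → 110
@110: f [1B, align 1] → 111
+1 tail pad (align 8)
size 112, align 8
128 − 112 = 16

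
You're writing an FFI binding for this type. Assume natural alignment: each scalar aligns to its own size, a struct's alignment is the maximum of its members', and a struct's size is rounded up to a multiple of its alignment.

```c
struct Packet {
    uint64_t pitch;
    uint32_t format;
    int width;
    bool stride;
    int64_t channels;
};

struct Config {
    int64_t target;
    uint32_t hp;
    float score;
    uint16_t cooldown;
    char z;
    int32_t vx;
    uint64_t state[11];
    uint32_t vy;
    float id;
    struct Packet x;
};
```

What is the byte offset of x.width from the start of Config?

132

Packet: @0: pitch [8B, align 8] → 8; @8: format [4B, align 4] → 12; @12: width [4B, align 4] → 16; @16: stride [1B, align 1] → 17; +7 pad (align 8); @24: channels [8B, align 8] → 32; size 32, align 8
@0: target [8B, align 8] → 8
@8: hp [4B, align 4] → 12
@12: score [4B, align 4] → 16
@16: cooldown [2B, align 2] → 18
@18: z [1B, align 1] → 19
+1 pad (align 4)
@20: vx [4B, align 4] → 24
@24: state [88B, align 8] → 112
@112: vy [4B, align 4] → 116
@116: id [4B, align 4] → 120
@120: x [32B, align 8] → 152
within Packet: width at 12
120 + 12 = 132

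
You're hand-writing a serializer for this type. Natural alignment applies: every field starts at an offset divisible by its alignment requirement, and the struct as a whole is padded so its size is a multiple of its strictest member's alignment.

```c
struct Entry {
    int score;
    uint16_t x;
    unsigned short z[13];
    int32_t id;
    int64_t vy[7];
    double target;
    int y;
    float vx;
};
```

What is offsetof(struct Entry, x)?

4

@0: score [4B, align 4] → 4
@4: x [2B, align 2] → 6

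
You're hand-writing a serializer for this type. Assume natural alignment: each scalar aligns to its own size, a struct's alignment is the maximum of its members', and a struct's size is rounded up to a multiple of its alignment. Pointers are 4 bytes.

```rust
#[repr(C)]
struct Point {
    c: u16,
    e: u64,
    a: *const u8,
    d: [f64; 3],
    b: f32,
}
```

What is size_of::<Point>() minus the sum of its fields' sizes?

c at 0 (size 2, align 2) → ends 2
pad 6 to align 8 for e
e at 8 (size 8, align 8) → ends 16
a at 16 (size 4, align 4) → ends 20
pad 4 to align 8 for d
d at 24 (size 24, align 8) → ends 48
b at 48 (size 4, align 4) → ends 52
tail pad 4 to reach multiple of 8
total 56 bytes, alignment 8
data bytes 42, size 56 → padding 14

14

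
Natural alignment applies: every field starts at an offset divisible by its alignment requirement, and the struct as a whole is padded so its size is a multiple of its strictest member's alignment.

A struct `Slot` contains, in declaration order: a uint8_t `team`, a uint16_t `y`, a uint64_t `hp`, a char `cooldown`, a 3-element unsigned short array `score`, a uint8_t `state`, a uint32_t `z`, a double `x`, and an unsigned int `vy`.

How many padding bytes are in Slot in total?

team at 0 (size 1, align 1) → ends 1
pad 1 to align 2 for y
y at 2 (size 2, align 2) → ends 4
pad 4 to align 8 for hp
hp at 8 (size 8, align 8) → ends 16
cooldown at 16 (size 1, align 1) → ends 17
pad 1 to align 2 for score
score at 18 (size 6, align 2) → ends 24
state at 24 (size 1, align 1) → ends 25
pad 3 to align 4 for z
z at 28 (size 4, align 4) → ends 32
x at 32 (size 8, align 8) → ends 40
vy at 40 (size 4, align 4) → ends 44
tail pad 4 to reach multiple of 8
total 48 bytes, alignment 8
data bytes 35, size 48 → padding 13

13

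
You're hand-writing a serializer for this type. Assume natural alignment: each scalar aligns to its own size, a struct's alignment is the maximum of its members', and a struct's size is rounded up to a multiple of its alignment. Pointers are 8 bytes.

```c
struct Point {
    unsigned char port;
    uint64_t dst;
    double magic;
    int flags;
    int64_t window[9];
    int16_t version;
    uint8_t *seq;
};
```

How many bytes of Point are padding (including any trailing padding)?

port at 0 (size 1, align 1) → ends 1
pad 7 to align 8 for dst
dst at 8 (size 8, align 8) → ends 16
magic at 16 (size 8, align 8) → ends 24
flags at 24 (size 4, align 4) → ends 28
pad 4 to align 8 for window
window at 32 (size 72, align 8) → ends 104
version at 104 (size 2, align 2) → ends 106
pad 6 to align 8 for seq
seq at 112 (size 8, align 8) → ends 120
total 120 bytes, alignment 8
data bytes 103, size 120 → padding 17

17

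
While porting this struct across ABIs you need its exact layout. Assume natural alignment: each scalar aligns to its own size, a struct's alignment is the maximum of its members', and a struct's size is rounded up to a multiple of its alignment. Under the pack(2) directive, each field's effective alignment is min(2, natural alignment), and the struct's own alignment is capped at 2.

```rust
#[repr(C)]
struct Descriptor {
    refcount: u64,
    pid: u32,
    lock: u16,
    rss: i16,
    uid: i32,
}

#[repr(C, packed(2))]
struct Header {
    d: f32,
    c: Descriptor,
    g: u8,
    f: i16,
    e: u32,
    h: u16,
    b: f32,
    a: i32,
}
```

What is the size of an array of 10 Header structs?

Descriptor: @0: refcount [8B, align 8] → 8; @8: pid [4B, align 4] → 12; @12: lock [2B, align 2] → 14; @14: rss [2B, align 2] → 16; @16: uid [4B, align 4] → 20; +4 tail pad (align 8); size 24, align 8
@0: d [4B, align 2] → 4
@4: c [24B, align 2] → 28
@28: g [1B, align 1] → 29
+1 pad (align 2)
@30: f [2B, align 2] → 32
@32: e [4B, align 2] → 36
@36: h [2B, align 2] → 38
@38: b [4B, align 2] → 42
@42: a [4B, align 2] → 46
size 46, align 2
array of 10: 10 × 46 = 460

460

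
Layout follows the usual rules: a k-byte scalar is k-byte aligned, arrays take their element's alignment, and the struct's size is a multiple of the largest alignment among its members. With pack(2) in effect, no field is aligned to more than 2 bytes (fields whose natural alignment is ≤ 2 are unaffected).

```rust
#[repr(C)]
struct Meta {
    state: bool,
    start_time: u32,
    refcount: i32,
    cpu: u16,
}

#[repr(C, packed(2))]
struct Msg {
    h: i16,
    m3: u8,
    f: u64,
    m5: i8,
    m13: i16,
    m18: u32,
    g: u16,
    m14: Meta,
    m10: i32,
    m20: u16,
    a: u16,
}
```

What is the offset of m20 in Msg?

Meta: @0: state [1B, align 1] → 1; +3 pad (align 4); @4: start_time [4B, align 4] → 8; @8: refcount [4B, align 4] → 12; @12: cpu [2B, align 2] → 14; +2 tail pad (align 4); size 16, align 4
@0: h [2B, align 2] → 2
@2: m3 [1B, align 1] → 3
+1 pad (align 2)
@4: f [8B, align 2] → 12
@12: m5 [1B, align 1] → 13
+1 pad (align 2)
@14: m13 [2B, align 2] → 16
@16: m18 [4B, align 2] → 20
@20: g [2B, align 2] → 22
@22: m14 [16B, align 2] → 38
@38: m10 [4B, align 2] → 42
@42: m20 [2B, align 2] → 44

42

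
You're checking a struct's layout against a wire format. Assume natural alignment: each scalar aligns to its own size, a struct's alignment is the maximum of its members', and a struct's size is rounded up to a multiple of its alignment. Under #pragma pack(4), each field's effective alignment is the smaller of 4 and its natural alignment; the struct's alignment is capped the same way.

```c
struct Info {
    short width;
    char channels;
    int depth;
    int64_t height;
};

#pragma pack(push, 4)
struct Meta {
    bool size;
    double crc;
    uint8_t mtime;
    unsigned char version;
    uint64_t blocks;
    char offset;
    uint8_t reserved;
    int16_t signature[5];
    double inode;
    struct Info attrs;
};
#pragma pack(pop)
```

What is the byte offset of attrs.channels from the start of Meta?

Info: @0: width [2B, align 2] → 2; @2: channels [1B, align 1] → 3; +1 pad (align 4); @4: depth [4B, align 4] → 8; @8: height [8B, align 8] → 16; size 16, align 8
@0: size [1B, align 1] → 1
+3 pad (align 4)
@4: crc [8B, align 4] → 12
@12: mtime [1B, align 1] → 13
@13: version [1B, align 1] → 14
+2 pad (align 4)
@16: blocks [8B, align 4] → 24
@24: offset [1B, align 1] → 25
@25: reserved [1B, align 1] → 26
@26: signature [10B, align 2] → 36
@36: inode [8B, align 4] → 44
@44: attrs [16B, align 4] → 60
within Info: channels at 2
44 + 2 = 46

46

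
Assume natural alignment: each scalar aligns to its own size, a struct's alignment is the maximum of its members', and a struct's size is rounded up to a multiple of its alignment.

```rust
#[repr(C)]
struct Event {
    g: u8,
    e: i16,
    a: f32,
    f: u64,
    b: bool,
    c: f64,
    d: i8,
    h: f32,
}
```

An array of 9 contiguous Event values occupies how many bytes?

0..1  g  (1B, 1-aligned)
1..2  -- padding (1B)
2..4  e  (2B, 2-aligned)
4..8  a  (4B, 4-aligned)
8..16  f  (8B, 8-aligned)
16..17  b  (1B, 1-aligned)
17..24  -- padding (7B)
24..32  c  (8B, 8-aligned)
32..33  d  (1B, 1-aligned)
33..36  -- padding (3B)
36..40  h  (4B, 4-aligned)
sizeof = 40, alignof = 8
array of 9: 9 × 40 = 360

360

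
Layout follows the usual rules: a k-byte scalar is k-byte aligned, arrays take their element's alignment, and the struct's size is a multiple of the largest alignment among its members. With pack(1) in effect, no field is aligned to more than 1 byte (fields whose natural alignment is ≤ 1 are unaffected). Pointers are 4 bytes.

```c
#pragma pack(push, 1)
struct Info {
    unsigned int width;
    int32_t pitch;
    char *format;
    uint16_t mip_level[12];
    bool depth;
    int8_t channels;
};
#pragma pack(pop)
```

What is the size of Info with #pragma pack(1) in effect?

38

@0: width [4B, align 1] → 4
@4: pitch [4B, align 1] → 8
@8: format [4B, align 1] → 12
@12: mip_level [24B, align 1] → 36
@36: depth [1B, align 1] → 37
@37: channels [1B, align 1] → 38
size 38, align 1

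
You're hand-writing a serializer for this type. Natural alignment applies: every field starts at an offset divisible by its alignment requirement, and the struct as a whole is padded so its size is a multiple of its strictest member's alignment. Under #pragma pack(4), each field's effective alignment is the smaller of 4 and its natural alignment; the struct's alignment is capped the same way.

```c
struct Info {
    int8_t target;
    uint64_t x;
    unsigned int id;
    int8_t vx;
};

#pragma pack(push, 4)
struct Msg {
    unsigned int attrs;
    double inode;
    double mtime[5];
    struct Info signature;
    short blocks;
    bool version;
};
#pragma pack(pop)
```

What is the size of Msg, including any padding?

80

Info: @0: target [1B, align 1] → 1; +7 pad (align 8); @8: x [8B, align 8] → 16; @16: id [4B, align 4] → 20; @20: vx [1B, align 1] → 21; +3 tail pad (align 8); size 24, align 8
@0: attrs [4B, align 4] → 4
@4: inode [8B, align 4] → 12
@12: mtime [40B, align 4] → 52
@52: signature [24B, align 4] → 76
@76: blocks [2B, align 2] → 78
@78: version [1B, align 1] → 79
+1 tail pad (align 4)
size 80, align 4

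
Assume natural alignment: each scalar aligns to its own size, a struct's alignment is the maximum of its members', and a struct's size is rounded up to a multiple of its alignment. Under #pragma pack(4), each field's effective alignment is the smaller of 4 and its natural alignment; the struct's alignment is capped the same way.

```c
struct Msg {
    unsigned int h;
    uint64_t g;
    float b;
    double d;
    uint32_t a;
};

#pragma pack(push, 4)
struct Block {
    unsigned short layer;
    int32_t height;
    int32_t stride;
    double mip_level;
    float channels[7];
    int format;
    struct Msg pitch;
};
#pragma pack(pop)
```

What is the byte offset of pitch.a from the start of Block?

Msg: 0..4  h  (4B, 4-aligned); 4..8  -- padding (4B); 8..16  g  (8B, 8-aligned); 16..20  b  (4B, 4-aligned); 20..24  -- padding (4B); 24..32  d  (8B, 8-aligned); 32..36  a  (4B, 4-aligned); 36..40  -- tail padding (4B); sizeof = 40, alignof = 8
0..2  layer  (2B, 2-aligned)
2..4  -- padding (2B)
4..8  height  (4B, 4-aligned)
8..12  stride  (4B, 4-aligned)
12..20  mip_level  (8B, 4-aligned)
20..48  channels  (28B, 4-aligned)
48..52  format  (4B, 4-aligned)
52..92  pitch  (40B, 4-aligned)
within Msg: a at 32
52 + 32 = 84

84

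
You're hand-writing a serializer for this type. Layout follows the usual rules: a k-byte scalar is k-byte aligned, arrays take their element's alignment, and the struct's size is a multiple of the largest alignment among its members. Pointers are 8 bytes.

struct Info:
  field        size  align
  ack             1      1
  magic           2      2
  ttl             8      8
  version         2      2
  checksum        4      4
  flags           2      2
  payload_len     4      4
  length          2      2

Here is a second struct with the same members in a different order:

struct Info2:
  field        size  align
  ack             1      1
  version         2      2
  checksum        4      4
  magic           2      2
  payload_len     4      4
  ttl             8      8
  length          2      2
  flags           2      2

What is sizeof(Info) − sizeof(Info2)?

8

ack at 0 (size 1, align 1) → ends 1
pad 1 to align 2 for magic
magic at 2 (size 2, align 2) → ends 4
pad 4 to align 8 for ttl
ttl at 8 (size 8, align 8) → ends 16
version at 16 (size 2, align 2) → ends 18
pad 2 to align 4 for checksum
checksum at 20 (size 4, align 4) → ends 24
flags at 24 (size 2, align 2) → ends 26
pad 2 to align 4 for payload_len
payload_len at 28 (size 4, align 4) → ends 32
length at 32 (size 2, align 2) → ends 34
tail pad 6 to reach multiple of 8
total 40 bytes, alignment 8
— Info2 —
ack at 0 (size 1, align 1) → ends 1
pad 1 to align 2 for version
version at 2 (size 2, align 2) → ends 4
checksum at 4 (size 4, align 4) → ends 8
magic at 8 (size 2, align 2) → ends 10
pad 2 to align 4 for payload_len
payload_len at 12 (size 4, align 4) → ends 16
ttl at 16 (size 8, align 8) → ends 24
length at 24 (size 2, align 2) → ends 26
flags at 26 (size 2, align 2) → ends 28
tail pad 4 to reach multiple of 8
total 32 bytes, alignment 8
40 − 32 = 8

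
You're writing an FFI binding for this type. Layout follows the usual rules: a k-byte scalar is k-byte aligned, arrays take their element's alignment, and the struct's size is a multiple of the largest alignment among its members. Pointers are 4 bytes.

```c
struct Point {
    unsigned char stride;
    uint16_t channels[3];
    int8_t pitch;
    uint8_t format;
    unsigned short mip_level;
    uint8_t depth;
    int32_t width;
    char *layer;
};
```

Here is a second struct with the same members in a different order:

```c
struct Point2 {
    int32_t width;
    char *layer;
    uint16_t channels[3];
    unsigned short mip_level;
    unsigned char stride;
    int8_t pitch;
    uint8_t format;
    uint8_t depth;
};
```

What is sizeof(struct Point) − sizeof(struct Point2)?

0..1  stride  (1B, 1-aligned)
1..2  -- padding (1B)
2..8  channels  (6B, 2-aligned)
8..9  pitch  (1B, 1-aligned)
9..10  format  (1B, 1-aligned)
10..12  mip_level  (2B, 2-aligned)
12..13  depth  (1B, 1-aligned)
13..16  -- padding (3B)
16..20  width  (4B, 4-aligned)
20..24  layer  (4B, 4-aligned)
sizeof = 24, alignof = 4
— Point2 —
0..4  width  (4B, 4-aligned)
4..8  layer  (4B, 4-aligned)
8..14  channels  (6B, 2-aligned)
14..16  mip_level  (2B, 2-aligned)
16..17  stride  (1B, 1-aligned)
17..18  pitch  (1B, 1-aligned)
18..19  format  (1B, 1-aligned)
19..20  depth  (1B, 1-aligned)
sizeof = 20, alignof = 4
24 − 20 = 4

4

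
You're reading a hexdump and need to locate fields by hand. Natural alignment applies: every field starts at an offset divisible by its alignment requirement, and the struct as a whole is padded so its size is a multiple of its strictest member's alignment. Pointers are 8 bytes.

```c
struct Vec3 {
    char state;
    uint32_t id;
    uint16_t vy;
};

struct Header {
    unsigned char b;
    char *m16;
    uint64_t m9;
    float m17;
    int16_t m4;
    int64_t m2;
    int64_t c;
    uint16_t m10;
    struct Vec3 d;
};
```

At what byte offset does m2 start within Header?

32

Vec3: state at 0 (size 1, align 1) → ends 1; pad 3 to align 4 for id; id at 4 (size 4, align 4) → ends 8; vy at 8 (size 2, align 2) → ends 10; tail pad 2 to reach multiple of 4; total 12 bytes, alignment 4
b at 0 (size 1, align 1) → ends 1
pad 7 to align 8 for m16
m16 at 8 (size 8, align 8) → ends 16
m9 at 16 (size 8, align 8) → ends 24
m17 at 24 (size 4, align 4) → ends 28
m4 at 28 (size 2, align 2) → ends 30
pad 2 to align 8 for m2
m2 at 32 (size 8, align 8) → ends 40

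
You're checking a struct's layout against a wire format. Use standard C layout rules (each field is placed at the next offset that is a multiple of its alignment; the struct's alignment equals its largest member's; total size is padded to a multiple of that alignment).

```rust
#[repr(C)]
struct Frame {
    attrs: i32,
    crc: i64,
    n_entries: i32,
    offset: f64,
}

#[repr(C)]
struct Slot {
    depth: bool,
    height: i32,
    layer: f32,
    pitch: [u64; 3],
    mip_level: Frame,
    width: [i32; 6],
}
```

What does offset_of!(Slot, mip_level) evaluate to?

Frame: @0: attrs [4B, align 4] → 4; +4 pad (align 8); @8: crc [8B, align 8] → 16; @16: n_entries [4B, align 4] → 20; +4 pad (align 8); @24: offset [8B, align 8] → 32; size 32, align 8
@0: depth [1B, align 1] → 1
+3 pad (align 4)
@4: height [4B, align 4] → 8
@8: layer [4B, align 4] → 12
+4 pad (align 8)
@16: pitch [24B, align 8] → 40
@40: mip_level [32B, align 8] → 72

40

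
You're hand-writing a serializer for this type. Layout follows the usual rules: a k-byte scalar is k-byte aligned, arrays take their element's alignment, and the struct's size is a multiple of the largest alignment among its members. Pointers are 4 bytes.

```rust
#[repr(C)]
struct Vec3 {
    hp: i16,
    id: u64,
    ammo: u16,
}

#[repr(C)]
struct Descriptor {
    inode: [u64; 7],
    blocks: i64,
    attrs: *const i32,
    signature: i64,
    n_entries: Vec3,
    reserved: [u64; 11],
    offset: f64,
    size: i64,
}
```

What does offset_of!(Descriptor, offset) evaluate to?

192

Vec3: 0..2  hp  (2B, 2-aligned); 2..8  -- padding (6B); 8..16  id  (8B, 8-aligned); 16..18  ammo  (2B, 2-aligned); 18..24  -- tail padding (6B); sizeof = 24, alignof = 8
0..56  inode  (56B, 8-aligned)
56..64  blocks  (8B, 8-aligned)
64..68  attrs  (4B, 4-aligned)
68..72  -- padding (4B)
72..80  signature  (8B, 8-aligned)
80..104  n_entries  (24B, 8-aligned)
104..192  reserved  (88B, 8-aligned)
192..200  offset  (8B, 8-aligned)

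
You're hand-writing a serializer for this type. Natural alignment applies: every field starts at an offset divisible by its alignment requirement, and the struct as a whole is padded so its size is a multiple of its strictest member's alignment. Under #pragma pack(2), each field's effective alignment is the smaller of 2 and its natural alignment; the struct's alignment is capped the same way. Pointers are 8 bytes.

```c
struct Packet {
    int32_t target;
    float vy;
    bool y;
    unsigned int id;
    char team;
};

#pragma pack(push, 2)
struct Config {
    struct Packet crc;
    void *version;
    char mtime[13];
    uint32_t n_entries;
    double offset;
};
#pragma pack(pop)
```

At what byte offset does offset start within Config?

Packet: @0: target [4B, align 4] → 4; @4: vy [4B, align 4] → 8; @8: y [1B, align 1] → 9; +3 pad (align 4); @12: id [4B, align 4] → 16; @16: team [1B, align 1] → 17; +3 tail pad (align 4); size 20, align 4
@0: crc [20B, align 2] → 20
@20: version [8B, align 2] → 28
@28: mtime [13B, align 1] → 41
+1 pad (align 2)
@42: n_entries [4B, align 2] → 46
@46: offset [8B, align 2] → 54

46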